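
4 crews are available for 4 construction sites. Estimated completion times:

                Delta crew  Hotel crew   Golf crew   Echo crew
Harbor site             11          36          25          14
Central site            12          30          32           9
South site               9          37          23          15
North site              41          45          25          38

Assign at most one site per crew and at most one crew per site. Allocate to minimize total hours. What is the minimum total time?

This is the linear assignment problem.
Optimal: Delta crew→South site (9 hours), Hotel crew→Central site (30 hours), Golf crew→North site (25 hours), Echo crew→Harbor site (14 hours) — total 9+30+25+14 = 78 hours.
Column-greedy (each site in turn goes to its cheapest remaining crew) gives 88 hours, worse by 10.
Swapping Hotel crew↔Golf crew (Hotel crew→North site 45 hours, Golf crew→Central site 32 hours) adds 22.
Checked against all permutations: 78 hours is optimal.

Min total: 78 hours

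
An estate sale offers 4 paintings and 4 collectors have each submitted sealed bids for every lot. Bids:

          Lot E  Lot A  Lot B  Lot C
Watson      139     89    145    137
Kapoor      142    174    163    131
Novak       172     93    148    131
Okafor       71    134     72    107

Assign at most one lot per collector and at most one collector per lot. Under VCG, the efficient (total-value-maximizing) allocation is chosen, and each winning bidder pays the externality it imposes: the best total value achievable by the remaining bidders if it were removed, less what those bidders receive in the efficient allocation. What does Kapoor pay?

Efficient allocation: Watson→Lot C ($137), Kapoor→Lot B ($163), Novak→Lot E ($172), Okafor→Lot A ($134); total welfare W = $606.
Kapoor receives Lot B at value $163, so the others get W − 163 = $443.
Without Kapoor: best allocation of the remaining 3 bidders over all 4 lots is Watson→Lot B ($145), Novak→Lot E ($172), Okafor→Lot A ($134), total $451.
VCG payment = (others' best without Kapoor) − (others' welfare with Kapoor) = 451 − 443 = $8.

Kapoor pays $8.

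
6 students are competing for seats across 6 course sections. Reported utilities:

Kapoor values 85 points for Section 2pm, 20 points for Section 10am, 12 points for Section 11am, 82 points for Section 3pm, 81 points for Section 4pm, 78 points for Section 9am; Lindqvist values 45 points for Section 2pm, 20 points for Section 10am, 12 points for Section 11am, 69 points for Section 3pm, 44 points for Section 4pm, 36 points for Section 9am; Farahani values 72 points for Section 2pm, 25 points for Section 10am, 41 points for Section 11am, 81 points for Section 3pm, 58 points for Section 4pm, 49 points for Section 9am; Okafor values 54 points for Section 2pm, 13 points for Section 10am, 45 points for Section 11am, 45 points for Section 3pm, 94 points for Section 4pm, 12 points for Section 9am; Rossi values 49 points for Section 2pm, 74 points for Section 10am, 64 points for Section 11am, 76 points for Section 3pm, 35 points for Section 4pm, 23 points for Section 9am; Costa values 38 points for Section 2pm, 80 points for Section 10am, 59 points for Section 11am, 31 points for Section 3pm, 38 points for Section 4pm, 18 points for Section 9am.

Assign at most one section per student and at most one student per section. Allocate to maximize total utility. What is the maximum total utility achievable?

Optimal: Kapoor→Section 9am (78 points), Lindqvist→Section 3pm (69 points), Farahani→Section 2pm (72 points), Okafor→Section 4pm (94 points), Rossi→Section 11am (64 points), Costa→Section 10am (80 points) — total 78+69+72+94+64+80 = 457 points.
Column-greedy (each section in turn goes to its best remaining student) gives 440 points, worse by 17.
Next-best assignment: Kapoor→Section 9am, Lindqvist→Section 3pm, Farahani→Section 2pm, Okafor→Section 4pm, Rossi→Section 10am, Costa→Section 11am = 446 points.

Max total: 457 points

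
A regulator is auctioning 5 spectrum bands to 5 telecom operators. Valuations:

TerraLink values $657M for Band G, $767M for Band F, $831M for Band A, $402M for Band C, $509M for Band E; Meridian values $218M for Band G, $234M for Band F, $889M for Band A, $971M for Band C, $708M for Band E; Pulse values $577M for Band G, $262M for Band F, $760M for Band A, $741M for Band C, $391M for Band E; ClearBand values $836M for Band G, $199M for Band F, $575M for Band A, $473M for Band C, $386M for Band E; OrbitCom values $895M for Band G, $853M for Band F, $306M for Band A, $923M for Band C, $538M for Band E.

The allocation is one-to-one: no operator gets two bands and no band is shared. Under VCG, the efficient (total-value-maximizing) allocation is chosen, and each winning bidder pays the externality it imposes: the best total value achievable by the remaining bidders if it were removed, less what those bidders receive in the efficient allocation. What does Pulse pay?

Pulse pays $257M.

Efficient allocation: TerraLink→Band F ($767M), Meridian→Band E ($708M), Pulse→Band A ($760M), ClearBand→Band G ($836M), OrbitCom→Band C ($923M); total welfare W = $3994M.
Pulse receives Band A at value $760M, so the others get W − 760 = $3234M.
Without Pulse: best allocation of the remaining 4 bidders over all 5 bands is TerraLink→Band A ($831M), Meridian→Band C ($971M), ClearBand→Band G ($836M), OrbitCom→Band F ($853M), total $3491M.
VCG payment = (others' best without Pulse) − (others' welfare with Pulse) = 3491 − 3234 = $257M.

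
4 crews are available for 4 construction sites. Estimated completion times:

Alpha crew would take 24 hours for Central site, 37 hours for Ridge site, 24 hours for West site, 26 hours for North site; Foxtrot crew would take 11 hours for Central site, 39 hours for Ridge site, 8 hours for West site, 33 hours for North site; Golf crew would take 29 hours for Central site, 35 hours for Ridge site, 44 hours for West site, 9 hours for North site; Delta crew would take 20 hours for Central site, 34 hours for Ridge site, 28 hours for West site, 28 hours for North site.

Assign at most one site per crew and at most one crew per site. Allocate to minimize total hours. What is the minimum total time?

Min total: 74 hours

Optimal: Alpha crew→Ridge site (37 hours), Foxtrot crew→West site (8 hours), Golf crew→North site (9 hours), Delta crew→Central site (20 hours) — total 37+8+9+20 = 74 hours.
Row-greedy (each crew in turn takes its cheapest remaining site) gives 75 hours, worse by 1.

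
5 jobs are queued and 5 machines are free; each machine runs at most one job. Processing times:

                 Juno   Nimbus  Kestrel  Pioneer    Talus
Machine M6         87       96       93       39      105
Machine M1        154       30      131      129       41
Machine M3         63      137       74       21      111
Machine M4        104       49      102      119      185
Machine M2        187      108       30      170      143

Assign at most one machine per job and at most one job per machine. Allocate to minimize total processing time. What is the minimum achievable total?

Minimum total: 222 min

This is a one-to-one assignment (minimum-cost bipartite matching).
Optimal: Juno→Machine M3 (63 min), Nimbus→Machine M4 (49 min), Kestrel→Machine M2 (30 min), Pioneer→Machine M6 (39 min), Talus→Machine M1 (41 min) — total 63+49+30+39+41 = 222 min.
Min-entry greedy (repeatedly take the single cheapest remaining cell) gives 353 min, worse by 131.
Next-best assignment: Juno→Machine M6, Nimbus→Machine M4, Kestrel→Machine M2, Pioneer→Machine M3, Talus→Machine M1 = 228 min.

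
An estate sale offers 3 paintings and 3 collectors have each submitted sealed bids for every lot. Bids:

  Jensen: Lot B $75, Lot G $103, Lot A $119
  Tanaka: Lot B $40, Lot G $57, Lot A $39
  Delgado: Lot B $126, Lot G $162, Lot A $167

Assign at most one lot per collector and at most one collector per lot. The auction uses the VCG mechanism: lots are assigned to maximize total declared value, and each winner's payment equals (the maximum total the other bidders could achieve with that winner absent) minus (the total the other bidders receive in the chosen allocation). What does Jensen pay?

Efficient allocation: Jensen→Lot A ($119), Tanaka→Lot B ($40), Delgado→Lot G ($162); total welfare W = $321.
Jensen receives Lot A at value $119, so the others get W − 119 = $202.
Without Jensen: best allocation of the remaining 2 bidders over all 3 lots is Tanaka→Lot G ($57), Delgado→Lot A ($167), total $224.
VCG payment = (others' best without Jensen) − (others' welfare with Jensen) = 224 − 202 = $22.

Jensen pays $22.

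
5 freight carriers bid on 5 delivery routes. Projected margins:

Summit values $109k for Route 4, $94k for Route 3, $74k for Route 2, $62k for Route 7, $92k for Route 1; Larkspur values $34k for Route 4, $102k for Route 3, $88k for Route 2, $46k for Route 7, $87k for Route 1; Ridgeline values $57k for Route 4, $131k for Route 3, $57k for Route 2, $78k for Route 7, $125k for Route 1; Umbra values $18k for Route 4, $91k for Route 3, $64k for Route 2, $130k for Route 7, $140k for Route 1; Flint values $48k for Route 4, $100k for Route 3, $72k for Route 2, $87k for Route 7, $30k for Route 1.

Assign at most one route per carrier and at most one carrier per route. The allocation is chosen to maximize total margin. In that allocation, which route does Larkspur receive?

Larkspur receives Route 2.

Optimal: Summit→Route 4 ($109k), Larkspur→Route 2 ($88k), Ridgeline→Route 3 ($131k), Umbra→Route 1 ($140k), Flint→Route 7 ($87k) — total 109+88+131+140+87 = $555k.
Next-best assignment: Summit→Route 4, Larkspur→Route 2, Ridgeline→Route 1, Umbra→Route 7, Flint→Route 3 = $552k.
Checked against all permutations: $555k is optimal.
Larkspur's own top route is Route 3 ($102k), but forcing Larkspur→Route 3 and reassigning the rest optimally gives only $538k — worse by 17.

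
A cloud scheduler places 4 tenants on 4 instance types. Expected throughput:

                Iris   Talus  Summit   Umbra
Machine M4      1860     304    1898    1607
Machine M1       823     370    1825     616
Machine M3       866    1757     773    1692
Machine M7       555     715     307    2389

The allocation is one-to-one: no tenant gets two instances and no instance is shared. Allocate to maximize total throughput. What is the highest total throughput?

Optimal: Iris→Machine M4 (1860 ops/s), Talus→Machine M3 (1757 ops/s), Summit→Machine M1 (1825 ops/s), Umbra→Machine M7 (2389 ops/s) — total 1860+1757+1825+2389 = 7831 ops/s.
Max-entry greedy (repeatedly take the single best remaining cell) gives 6867 ops/s, worse by 964.
No other one-to-one assignment exceeds 7831 ops/s.

Max total: 7831 ops/s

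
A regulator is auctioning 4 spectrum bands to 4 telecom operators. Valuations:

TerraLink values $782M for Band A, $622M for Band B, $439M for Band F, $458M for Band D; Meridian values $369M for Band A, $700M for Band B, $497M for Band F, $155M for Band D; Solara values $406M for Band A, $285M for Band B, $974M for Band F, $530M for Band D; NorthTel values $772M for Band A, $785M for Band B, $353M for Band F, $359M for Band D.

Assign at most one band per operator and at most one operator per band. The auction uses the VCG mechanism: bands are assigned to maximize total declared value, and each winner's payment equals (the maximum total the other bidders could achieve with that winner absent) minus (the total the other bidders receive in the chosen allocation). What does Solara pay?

Efficient allocation: TerraLink→Band D ($458M), Meridian→Band B ($700M), Solara→Band F ($974M), NorthTel→Band A ($772M); total welfare W = $2904M.
Solara receives Band F at value $974M, so the others get W − 974 = $1930M.
Without Solara: best allocation of the remaining 3 bidders over all 4 bands is TerraLink→Band A ($782M), Meridian→Band F ($497M), NorthTel→Band B ($785M), total $2064M.
VCG payment = (others' best without Solara) − (others' welfare with Solara) = 2064 − 1930 = $134M.

Solara pays $134M.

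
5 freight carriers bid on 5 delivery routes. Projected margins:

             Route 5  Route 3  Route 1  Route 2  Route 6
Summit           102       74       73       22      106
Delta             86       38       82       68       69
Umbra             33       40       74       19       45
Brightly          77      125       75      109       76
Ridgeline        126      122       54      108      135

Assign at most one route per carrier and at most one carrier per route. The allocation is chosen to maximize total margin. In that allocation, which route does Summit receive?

This is the linear assignment problem.
Optimal: Summit→Route 5 ($102k), Delta→Route 2 ($68k), Umbra→Route 1 ($74k), Brightly→Route 3 ($125k), Ridgeline→Route 6 ($135k) — total 102+68+74+125+135 = $504k.
Row-greedy (each carrier in turn takes its best remaining route) gives $499k, worse by 5.
Summit's own top route is Route 6 ($106k), but forcing Summit→Route 6 and reassigning the rest optimally gives only $499k — worse by 5.

Summit receives Route 5.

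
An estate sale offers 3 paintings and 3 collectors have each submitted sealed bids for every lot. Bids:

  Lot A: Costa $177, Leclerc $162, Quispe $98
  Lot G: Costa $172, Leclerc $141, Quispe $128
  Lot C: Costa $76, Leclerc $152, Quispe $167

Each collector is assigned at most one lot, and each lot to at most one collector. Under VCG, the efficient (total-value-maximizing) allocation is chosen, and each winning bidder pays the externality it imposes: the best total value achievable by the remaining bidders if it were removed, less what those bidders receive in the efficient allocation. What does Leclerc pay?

Efficient allocation: Costa→Lot G ($172), Leclerc→Lot A ($162), Quispe→Lot C ($167); total welfare W = $501.
Leclerc receives Lot A at value $162, so the others get W − 162 = $339.
Without Leclerc: best allocation of the remaining 2 bidders over all 3 lots is Costa→Lot A ($177), Quispe→Lot C ($167), total $344.
VCG payment = (others' best without Leclerc) − (others' welfare with Leclerc) = 344 − 339 = $5.

Leclerc pays $5.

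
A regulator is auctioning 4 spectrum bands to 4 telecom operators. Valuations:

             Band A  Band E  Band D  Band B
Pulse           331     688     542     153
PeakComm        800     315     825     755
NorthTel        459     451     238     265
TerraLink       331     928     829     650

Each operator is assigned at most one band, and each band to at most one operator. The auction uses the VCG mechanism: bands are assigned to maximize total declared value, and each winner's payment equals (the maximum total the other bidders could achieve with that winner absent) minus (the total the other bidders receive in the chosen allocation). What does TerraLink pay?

TerraLink pays $70M.

Efficient allocation: Pulse→Band E ($688M), PeakComm→Band B ($755M), NorthTel→Band A ($459M), TerraLink→Band D ($829M); total welfare W = $2731M.
TerraLink receives Band D at value $829M, so the others get W − 829 = $1902M.
Without TerraLink: best allocation of the remaining 3 bidders over all 4 bands is Pulse→Band E ($688M), PeakComm→Band D ($825M), NorthTel→Band A ($459M), total $1972M.
VCG payment = (others' best without TerraLink) − (others' welfare with TerraLink) = 1972 − 1902 = $70M.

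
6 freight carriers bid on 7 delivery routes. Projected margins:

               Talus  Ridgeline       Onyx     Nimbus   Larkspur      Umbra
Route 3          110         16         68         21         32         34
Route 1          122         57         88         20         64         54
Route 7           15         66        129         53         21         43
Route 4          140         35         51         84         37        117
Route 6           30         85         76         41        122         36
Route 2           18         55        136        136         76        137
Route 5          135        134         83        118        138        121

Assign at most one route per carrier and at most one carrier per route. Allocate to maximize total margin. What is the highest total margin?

Maximum total: $760k

This is a one-to-one assignment (maximum-weight bipartite matching).
Optimal: Talus→Route 1 ($122k), Ridgeline→Route 5 ($134k), Onyx→Route 7 ($129k), Nimbus→Route 2 ($136k), Larkspur→Route 6 ($122k), Umbra→Route 4 ($117k) — total 122+134+129+136+122+117 = $760k.
Max-entry greedy (repeatedly take the single best remaining cell) gives $650k, worse by 110.
Next-best assignment: Talus→Route 3, Ridgeline→Route 5, Onyx→Route 7, Nimbus→Route 2, Larkspur→Route 6, Umbra→Route 4 = $748k.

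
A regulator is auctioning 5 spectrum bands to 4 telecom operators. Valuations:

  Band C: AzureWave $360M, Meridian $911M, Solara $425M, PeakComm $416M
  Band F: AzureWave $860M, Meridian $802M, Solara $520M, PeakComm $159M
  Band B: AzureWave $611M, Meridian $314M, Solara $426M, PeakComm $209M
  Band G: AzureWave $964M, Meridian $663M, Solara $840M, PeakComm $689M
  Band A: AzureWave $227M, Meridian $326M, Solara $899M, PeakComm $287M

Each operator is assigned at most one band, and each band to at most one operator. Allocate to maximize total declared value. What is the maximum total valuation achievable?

Optimal: AzureWave→Band F ($860M), Meridian→Band C ($911M), Solara→Band A ($899M), PeakComm→Band G ($689M) — total 860+911+899+689 = $3359M.
Row-greedy (each operator in turn takes its best remaining band) gives $2983M, worse by 376.
Next-best assignment: AzureWave→Band B, Meridian→Band C, Solara→Band A, PeakComm→Band G = $3110M.
Every other assignment is strictly worse.

Maximum total: $3359M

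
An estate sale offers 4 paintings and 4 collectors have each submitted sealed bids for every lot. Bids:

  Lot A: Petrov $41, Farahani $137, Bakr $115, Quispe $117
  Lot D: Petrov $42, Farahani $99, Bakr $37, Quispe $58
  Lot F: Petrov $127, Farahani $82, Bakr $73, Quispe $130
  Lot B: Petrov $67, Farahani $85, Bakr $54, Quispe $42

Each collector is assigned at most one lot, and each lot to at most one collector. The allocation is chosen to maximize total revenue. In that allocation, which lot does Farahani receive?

This is a one-to-one assignment (maximum-weight bipartite matching).
Optimal: Petrov→Lot B ($67), Farahani→Lot D ($99), Bakr→Lot A ($115), Quispe→Lot F ($130) — total 67+99+115+130 = $411.
Column-greedy (each lot in turn goes to its best remaining collector) gives $376, worse by 35.
Farahani's own top lot is Lot A ($137), but forcing Farahani→Lot A and reassigning the rest optimally gives only $376 — worse by 35.

Farahani receives Lot D.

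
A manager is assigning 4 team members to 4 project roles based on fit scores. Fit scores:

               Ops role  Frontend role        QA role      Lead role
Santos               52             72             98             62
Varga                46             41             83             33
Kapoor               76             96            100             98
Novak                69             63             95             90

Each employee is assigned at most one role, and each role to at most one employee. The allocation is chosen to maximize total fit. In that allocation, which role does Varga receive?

Varga receives Ops role.

Optimal: Santos→QA role (98 pts), Varga→Ops role (46 pts), Kapoor→Frontend role (96 pts), Novak→Lead role (90 pts) — total 98+46+96+90 = 330 pts.
Max-entry greedy (repeatedly take the single best remaining cell) gives 308 pts, worse by 22.
Varga's own top role is QA role (83 pts), but forcing Varga→QA role and reassigning the rest optimally gives only 322 pts — worse by 8.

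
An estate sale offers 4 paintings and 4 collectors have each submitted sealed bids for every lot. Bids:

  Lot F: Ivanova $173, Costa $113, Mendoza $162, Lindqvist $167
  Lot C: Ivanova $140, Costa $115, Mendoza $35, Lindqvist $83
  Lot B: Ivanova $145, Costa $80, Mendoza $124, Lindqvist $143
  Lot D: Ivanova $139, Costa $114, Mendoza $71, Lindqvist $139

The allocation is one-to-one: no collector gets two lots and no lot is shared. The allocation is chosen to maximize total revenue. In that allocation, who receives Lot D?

Lindqvist receives Lot D.

This is the linear assignment problem.
Optimal: Ivanova→Lot B ($145), Costa→Lot C ($115), Mendoza→Lot F ($162), Lindqvist→Lot D ($139) — total 145+115+162+139 = $561.
Max-entry greedy (repeatedly take the single best remaining cell) gives $502, worse by 59.
Next-best assignment: Ivanova→Lot C, Costa→Lot D, Mendoza→Lot F, Lindqvist→Lot B = $559.
Swapping Mendoza↔Lindqvist (Mendoza→Lot D $71, Lindqvist→Lot F $167) loses 63.
Checked against all permutations: $561 is optimal.
Lindqvist's own top lot is Lot F ($167), but forcing Lindqvist→Lot F and reassigning the rest optimally gives only $545 — worse by 16.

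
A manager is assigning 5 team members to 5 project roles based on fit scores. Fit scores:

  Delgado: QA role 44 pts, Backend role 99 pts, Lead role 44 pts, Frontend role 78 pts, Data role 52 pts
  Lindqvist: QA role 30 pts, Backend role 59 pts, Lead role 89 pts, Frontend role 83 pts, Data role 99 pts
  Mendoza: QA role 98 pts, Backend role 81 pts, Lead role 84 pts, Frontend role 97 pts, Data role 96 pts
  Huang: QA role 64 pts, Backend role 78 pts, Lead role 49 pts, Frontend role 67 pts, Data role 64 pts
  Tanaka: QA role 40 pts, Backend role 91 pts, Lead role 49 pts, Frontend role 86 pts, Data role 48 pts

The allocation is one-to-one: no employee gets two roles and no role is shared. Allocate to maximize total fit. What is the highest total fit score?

Max total: 436 pts

This is a one-to-one assignment (maximum-weight bipartite matching).
Optimal: Delgado→Backend role (99 pts), Lindqvist→Lead role (89 pts), Mendoza→QA role (98 pts), Huang→Data role (64 pts), Tanaka→Frontend role (86 pts) — total 99+89+98+64+86 = 436 pts.
Row-greedy (each employee in turn takes its best remaining role) gives 412 pts, worse by 24.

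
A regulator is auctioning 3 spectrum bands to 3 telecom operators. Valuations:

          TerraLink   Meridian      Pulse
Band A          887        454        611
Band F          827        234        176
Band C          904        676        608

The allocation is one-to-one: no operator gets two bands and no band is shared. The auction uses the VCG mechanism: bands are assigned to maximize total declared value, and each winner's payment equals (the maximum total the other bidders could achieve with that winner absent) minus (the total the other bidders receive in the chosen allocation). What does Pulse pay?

Efficient allocation: TerraLink→Band F ($827M), Meridian→Band C ($676M), Pulse→Band A ($611M); total welfare W = $2114M.
Pulse receives Band A at value $611M, so the others get W − 611 = $1503M.
Without Pulse: best allocation of the remaining 2 bidders over all 3 bands is TerraLink→Band A ($887M), Meridian→Band C ($676M), total $1563M.
VCG payment = (others' best without Pulse) − (others' welfare with Pulse) = 1563 − 1503 = $60M.

Pulse pays $60M.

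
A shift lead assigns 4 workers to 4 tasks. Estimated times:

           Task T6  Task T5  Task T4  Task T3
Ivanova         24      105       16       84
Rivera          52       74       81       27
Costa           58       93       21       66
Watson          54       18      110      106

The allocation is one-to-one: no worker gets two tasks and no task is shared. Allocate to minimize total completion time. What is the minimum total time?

This is a one-to-one assignment (minimum-cost bipartite matching).
Optimal: Ivanova→Task T6 (24 min), Rivera→Task T3 (27 min), Costa→Task T4 (21 min), Watson→Task T5 (18 min) — total 24+27+21+18 = 90 min.
Next-best assignment: Ivanova→Task T4, Rivera→Task T3, Costa→Task T6, Watson→Task T5 = 119 min.
Checked against all permutations: 90 min is optimal.

Minimum total: 90 min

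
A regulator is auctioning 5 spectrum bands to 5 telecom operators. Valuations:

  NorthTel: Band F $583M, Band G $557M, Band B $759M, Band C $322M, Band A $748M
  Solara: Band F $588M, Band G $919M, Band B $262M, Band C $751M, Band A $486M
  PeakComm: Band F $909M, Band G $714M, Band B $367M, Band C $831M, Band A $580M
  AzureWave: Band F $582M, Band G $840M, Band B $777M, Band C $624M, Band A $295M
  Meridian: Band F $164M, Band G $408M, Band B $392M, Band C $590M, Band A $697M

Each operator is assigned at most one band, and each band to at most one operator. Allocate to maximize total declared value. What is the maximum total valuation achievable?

Optimal: NorthTel→Band B ($759M), Solara→Band C ($751M), PeakComm→Band F ($909M), AzureWave→Band G ($840M), Meridian→Band A ($697M) — total 759+751+909+840+697 = $3956M.
Row-greedy (each operator in turn takes its best remaining band) gives $3908M, worse by 48.
Swapping Meridian↔AzureWave (Meridian→Band G $408M, AzureWave→Band A $295M) loses 834.

Maximum total: $3956M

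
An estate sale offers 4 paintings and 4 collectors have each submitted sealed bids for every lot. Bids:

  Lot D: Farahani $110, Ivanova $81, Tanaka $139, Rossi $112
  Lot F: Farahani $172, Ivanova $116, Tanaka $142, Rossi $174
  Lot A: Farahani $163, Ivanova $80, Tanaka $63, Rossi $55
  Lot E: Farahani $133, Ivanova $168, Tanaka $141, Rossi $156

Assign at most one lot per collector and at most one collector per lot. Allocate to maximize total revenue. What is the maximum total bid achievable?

This is a one-to-one assignment (maximum-weight bipartite matching).
Optimal: Farahani→Lot A ($163), Ivanova→Lot E ($168), Tanaka→Lot D ($139), Rossi→Lot F ($174) — total 163+168+139+174 = $644.
Row-greedy (each collector in turn takes its best remaining lot) gives $534, worse by 110.

Max total: $644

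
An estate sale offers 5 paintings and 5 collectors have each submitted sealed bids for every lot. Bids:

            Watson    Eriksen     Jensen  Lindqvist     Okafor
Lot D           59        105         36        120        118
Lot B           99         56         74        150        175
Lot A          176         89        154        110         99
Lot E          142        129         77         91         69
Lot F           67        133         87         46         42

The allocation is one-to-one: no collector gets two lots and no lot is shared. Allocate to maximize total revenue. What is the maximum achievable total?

Max total: $724

Optimal: Watson→Lot E ($142), Eriksen→Lot F ($133), Jensen→Lot A ($154), Lindqvist→Lot D ($120), Okafor→Lot B ($175) — total 142+133+154+120+175 = $724.
Max-entry greedy (repeatedly take the single best remaining cell) gives $681, worse by 43.
Next-best assignment: Watson→Lot E, Eriksen→Lot F, Jensen→Lot A, Lindqvist→Lot B, Okafor→Lot D = $697.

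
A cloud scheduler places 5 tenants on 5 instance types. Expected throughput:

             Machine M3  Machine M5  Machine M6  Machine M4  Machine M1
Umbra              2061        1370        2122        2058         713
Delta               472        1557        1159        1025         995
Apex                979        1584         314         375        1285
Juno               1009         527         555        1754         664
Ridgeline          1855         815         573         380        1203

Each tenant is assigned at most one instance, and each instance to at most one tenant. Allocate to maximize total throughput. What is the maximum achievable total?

Maximum total: 8573 ops/s

Optimal: Umbra→Machine M6 (2122 ops/s), Delta→Machine M5 (1557 ops/s), Apex→Machine M1 (1285 ops/s), Juno→Machine M4 (1754 ops/s), Ridgeline→Machine M3 (1855 ops/s) — total 2122+1557+1285+1754+1855 = 8573 ops/s.
Column-greedy (each instance in turn goes to its best remaining tenant) gives 7761 ops/s, worse by 812.
Swapping Delta↔Umbra (Delta→Machine M6 1159 ops/s, Umbra→Machine M5 1370 ops/s) loses 1150.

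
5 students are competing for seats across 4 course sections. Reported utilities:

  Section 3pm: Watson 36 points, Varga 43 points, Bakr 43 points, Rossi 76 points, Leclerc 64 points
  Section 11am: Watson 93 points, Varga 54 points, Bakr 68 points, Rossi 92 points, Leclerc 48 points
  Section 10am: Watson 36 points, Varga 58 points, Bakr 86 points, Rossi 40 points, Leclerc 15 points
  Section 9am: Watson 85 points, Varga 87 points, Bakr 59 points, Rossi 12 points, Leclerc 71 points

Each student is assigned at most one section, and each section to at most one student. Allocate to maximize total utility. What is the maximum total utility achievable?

Max total: 342 points

This is the linear assignment problem.
Optimal: Rossi→Section 3pm (76 points), Watson→Section 11am (93 points), Bakr→Section 10am (86 points), Varga→Section 9am (87 points) — total 76+93+86+87 = 342 points.
Next-best assignment: Leclerc→Section 3pm, Watson→Section 11am, Bakr→Section 10am, Varga→Section 9am = 330 points.
No other one-to-one assignment exceeds 342 points.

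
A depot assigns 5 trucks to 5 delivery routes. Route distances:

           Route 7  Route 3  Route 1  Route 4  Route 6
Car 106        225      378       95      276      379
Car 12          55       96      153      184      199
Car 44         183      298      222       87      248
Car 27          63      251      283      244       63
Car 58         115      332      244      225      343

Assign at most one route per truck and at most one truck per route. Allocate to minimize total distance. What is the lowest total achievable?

Minimum total: 456 km

Optimal: Car 106→Route 1 (95 km), Car 12→Route 3 (96 km), Car 44→Route 4 (87 km), Car 27→Route 6 (63 km), Car 58→Route 7 (115 km) — total 95+96+87+63+115 = 456 km.
Min-entry greedy (repeatedly take the single cheapest remaining cell) gives 632 km, worse by 176.
Next-best assignment: Car 106→Route 1, Car 12→Route 7, Car 44→Route 4, Car 27→Route 6, Car 58→Route 3 = 632 km.
Swapping Car 12↔Car 44 (Car 12→Route 4 184 km, Car 44→Route 3 298 km) adds 299.
Every other assignment is strictly worse.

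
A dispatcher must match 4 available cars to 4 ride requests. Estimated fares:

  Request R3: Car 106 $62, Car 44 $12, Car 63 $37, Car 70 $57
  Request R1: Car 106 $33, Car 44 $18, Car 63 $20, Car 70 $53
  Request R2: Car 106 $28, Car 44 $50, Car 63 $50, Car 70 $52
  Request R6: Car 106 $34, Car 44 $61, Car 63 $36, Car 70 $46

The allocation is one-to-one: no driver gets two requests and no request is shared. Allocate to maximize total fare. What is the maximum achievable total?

This is a one-to-one assignment (maximum-weight bipartite matching).
Optimal: Car 106→Request R3 ($62), Car 44→Request R6 ($61), Car 63→Request R2 ($50), Car 70→Request R1 ($53) — total 62+61+50+53 = $226.
Column-greedy (each request in turn goes to its best remaining driver) gives $201, worse by 25.
Swapping Car 106↔Car 44 (Car 106→Request R6 $34, Car 44→Request R3 $12) loses 77.

Max total: $226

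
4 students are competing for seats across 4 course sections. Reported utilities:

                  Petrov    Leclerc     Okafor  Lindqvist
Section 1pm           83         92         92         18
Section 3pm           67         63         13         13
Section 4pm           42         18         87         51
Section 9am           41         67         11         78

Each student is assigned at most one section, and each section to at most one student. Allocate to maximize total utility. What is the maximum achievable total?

Optimal: Petrov→Section 3pm (67 points), Leclerc→Section 1pm (92 points), Okafor→Section 4pm (87 points), Lindqvist→Section 9am (78 points) — total 67+92+87+78 = 324 points.
Row-greedy (each student in turn takes its best remaining section) gives 250 points, worse by 74.
Every other assignment is strictly worse.

Max total: 324 points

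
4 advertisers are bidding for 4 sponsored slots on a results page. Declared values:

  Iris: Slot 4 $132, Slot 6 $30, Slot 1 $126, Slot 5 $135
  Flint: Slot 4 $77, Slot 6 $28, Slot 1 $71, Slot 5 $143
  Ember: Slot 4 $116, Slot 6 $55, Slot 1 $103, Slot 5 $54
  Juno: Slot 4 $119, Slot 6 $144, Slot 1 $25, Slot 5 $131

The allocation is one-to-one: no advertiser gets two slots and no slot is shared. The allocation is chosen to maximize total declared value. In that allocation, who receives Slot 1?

Iris receives Slot 1.

Optimal: Iris→Slot 1 ($126), Flint→Slot 5 ($143), Ember→Slot 4 ($116), Juno→Slot 6 ($144) — total 126+143+116+144 = $529.
Row-greedy (each advertiser in turn takes its best remaining slot) gives $459, worse by 70.
Next-best assignment: Iris→Slot 4, Flint→Slot 5, Ember→Slot 1, Juno→Slot 6 = $522.
Swapping Iris↔Juno (Iris→Slot 6 $30, Juno→Slot 1 $25) loses 215.
Every other assignment is strictly worse.
Iris's own top slot is Slot 5 ($135), but forcing Iris→Slot 5 and reassigning the rest optimally gives only $466 — worse by 63.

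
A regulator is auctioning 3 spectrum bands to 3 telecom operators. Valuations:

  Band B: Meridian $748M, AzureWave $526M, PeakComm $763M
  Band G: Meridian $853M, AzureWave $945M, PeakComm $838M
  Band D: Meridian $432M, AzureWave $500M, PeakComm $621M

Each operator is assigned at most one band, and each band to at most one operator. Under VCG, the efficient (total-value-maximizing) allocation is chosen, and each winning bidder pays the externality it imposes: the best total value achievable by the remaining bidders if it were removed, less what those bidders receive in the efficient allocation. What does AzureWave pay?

Efficient allocation: Meridian→Band B ($748M), AzureWave→Band G ($945M), PeakComm→Band D ($621M); total welfare W = $2314M.
AzureWave receives Band G at value $945M, so the others get W − 945 = $1369M.
Without AzureWave: best allocation of the remaining 2 bidders over all 3 bands is Meridian→Band G ($853M), PeakComm→Band B ($763M), total $1616M.
VCG payment = (others' best without AzureWave) − (others' welfare with AzureWave) = 1616 − 1369 = $247M.

AzureWave pays $247M.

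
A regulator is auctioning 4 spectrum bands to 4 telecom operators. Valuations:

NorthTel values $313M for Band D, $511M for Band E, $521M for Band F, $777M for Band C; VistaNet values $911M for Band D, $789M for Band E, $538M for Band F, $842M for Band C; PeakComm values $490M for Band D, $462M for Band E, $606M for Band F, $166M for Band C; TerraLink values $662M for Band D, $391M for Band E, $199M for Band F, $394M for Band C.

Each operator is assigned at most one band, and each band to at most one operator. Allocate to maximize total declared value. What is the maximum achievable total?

This is a one-to-one assignment (maximum-weight bipartite matching).
Optimal: NorthTel→Band C ($777M), VistaNet→Band E ($789M), PeakComm→Band F ($606M), TerraLink→Band D ($662M) — total 777+789+606+662 = $2834M.
Max-entry greedy (repeatedly take the single best remaining cell) gives $2685M, worse by 149.
Next-best assignment: NorthTel→Band C, VistaNet→Band D, PeakComm→Band F, TerraLink→Band E = $2685M.
Swapping NorthTel↔VistaNet (NorthTel→Band E $511M, VistaNet→Band C $842M) loses 213.

Maximum total: $2834M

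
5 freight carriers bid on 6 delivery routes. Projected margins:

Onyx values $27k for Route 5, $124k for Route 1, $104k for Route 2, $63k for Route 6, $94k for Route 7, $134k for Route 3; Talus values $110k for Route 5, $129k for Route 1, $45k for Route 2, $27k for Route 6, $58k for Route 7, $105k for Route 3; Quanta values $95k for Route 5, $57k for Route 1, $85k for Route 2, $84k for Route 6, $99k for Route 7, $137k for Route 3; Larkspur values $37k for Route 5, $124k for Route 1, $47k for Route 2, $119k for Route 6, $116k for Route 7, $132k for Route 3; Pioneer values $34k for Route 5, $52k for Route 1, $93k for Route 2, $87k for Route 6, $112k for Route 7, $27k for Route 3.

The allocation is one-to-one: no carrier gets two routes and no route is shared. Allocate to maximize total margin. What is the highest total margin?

Optimal: Onyx→Route 1 ($124k), Talus→Route 5 ($110k), Quanta→Route 3 ($137k), Larkspur→Route 6 ($119k), Pioneer→Route 7 ($112k) — total 124+110+137+119+112 = $602k.
Column-greedy (each route in turn goes to its best remaining carrier) gives $545k, worse by 57.

Maximum total: $602k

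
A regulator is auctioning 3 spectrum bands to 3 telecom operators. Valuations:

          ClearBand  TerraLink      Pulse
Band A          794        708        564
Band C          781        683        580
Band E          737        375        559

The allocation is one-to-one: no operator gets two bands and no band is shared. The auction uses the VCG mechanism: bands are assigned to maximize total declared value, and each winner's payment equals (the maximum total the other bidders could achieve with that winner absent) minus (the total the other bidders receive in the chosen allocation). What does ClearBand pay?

Efficient allocation: ClearBand→Band C ($781M), TerraLink→Band A ($708M), Pulse→Band E ($559M); total welfare W = $2048M.
ClearBand receives Band C at value $781M, so the others get W − 781 = $1267M.
Without ClearBand: best allocation of the remaining 2 bidders over all 3 bands is TerraLink→Band A ($708M), Pulse→Band C ($580M), total $1288M.
VCG payment = (others' best without ClearBand) − (others' welfare with ClearBand) = 1288 − 1267 = $21M.

ClearBand pays $21M.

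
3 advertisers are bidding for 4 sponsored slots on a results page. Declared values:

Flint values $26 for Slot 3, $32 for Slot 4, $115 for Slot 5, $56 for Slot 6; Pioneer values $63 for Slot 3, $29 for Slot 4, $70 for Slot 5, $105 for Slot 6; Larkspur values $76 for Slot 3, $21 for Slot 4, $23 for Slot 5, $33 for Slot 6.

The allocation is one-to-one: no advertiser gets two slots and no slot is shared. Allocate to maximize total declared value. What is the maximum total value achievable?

Maximum total: $296

Optimal: Flint→Slot 5 ($115), Pioneer→Slot 6 ($105), Larkspur→Slot 3 ($76) — total 115+105+76 = $296.
Column-greedy (each slot in turn goes to its best remaining advertiser) gives $178, worse by 118.
Swapping Pioneer↔Flint (Pioneer→Slot 5 $70, Flint→Slot 6 $56) loses 94.
Every other assignment is strictly worse.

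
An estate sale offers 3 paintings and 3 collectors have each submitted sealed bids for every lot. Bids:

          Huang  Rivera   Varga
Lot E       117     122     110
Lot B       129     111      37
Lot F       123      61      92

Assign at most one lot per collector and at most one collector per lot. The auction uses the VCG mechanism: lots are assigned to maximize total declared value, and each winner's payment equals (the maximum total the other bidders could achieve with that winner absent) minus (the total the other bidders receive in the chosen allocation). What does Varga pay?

Varga pays $17.

Efficient allocation: Huang→Lot F ($123), Rivera→Lot B ($111), Varga→Lot E ($110); total welfare W = $344.
Varga receives Lot E at value $110, so the others get W − 110 = $234.
Without Varga: best allocation of the remaining 2 bidders over all 3 lots is Huang→Lot B ($129), Rivera→Lot E ($122), total $251.
VCG payment = (others' best without Varga) − (others' welfare with Varga) = 251 − 234 = $17.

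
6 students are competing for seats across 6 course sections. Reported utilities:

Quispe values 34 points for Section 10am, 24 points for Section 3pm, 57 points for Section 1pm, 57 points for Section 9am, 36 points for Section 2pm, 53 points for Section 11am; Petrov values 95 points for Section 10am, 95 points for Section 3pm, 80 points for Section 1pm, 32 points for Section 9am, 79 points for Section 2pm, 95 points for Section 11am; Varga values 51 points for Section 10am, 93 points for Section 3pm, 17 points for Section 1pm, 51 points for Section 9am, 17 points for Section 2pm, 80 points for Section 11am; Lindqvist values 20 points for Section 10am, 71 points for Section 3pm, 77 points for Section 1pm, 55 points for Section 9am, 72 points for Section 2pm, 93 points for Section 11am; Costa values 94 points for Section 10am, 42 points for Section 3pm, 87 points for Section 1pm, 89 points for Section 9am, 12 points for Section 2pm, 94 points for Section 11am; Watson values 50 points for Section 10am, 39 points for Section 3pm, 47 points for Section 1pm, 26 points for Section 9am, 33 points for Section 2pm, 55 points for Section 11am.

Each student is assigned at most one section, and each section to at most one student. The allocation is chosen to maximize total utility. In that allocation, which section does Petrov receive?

Petrov receives Section 2pm.

This is a one-to-one assignment (maximum-weight bipartite matching).
Optimal: Quispe→Section 9am (57 points), Petrov→Section 2pm (79 points), Varga→Section 3pm (93 points), Lindqvist→Section 11am (93 points), Costa→Section 10am (94 points), Watson→Section 1pm (47 points) — total 57+79+93+93+94+47 = 463 points.
Next-best assignment: Quispe→Section 1pm, Petrov→Section 10am, Varga→Section 3pm, Lindqvist→Section 2pm, Costa→Section 9am, Watson→Section 11am = 461 points.
No other one-to-one assignment exceeds 463 points.
Petrov's own top section is Section 10am (95 points), but forcing Petrov→Section 10am and reassigning the rest optimally gives only 461 points — worse by 2.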